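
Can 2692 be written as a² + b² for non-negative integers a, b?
24² + 46² (a=24, b=46)

Factorization: 2692 = 2^2 × 673
By Fermat: n is sum of two squares iff every prime p ≡ 3 (mod 4) appears to even power.
All primes ≡ 3 (mod 4) appear to even power.
Search a = 0, 1, 2, … for 2692 - a² a perfect square: first hit at a = 24: 2692 - 576 = 2116 = 46².
2692 = 24² + 46² = 576 + 2116 ✓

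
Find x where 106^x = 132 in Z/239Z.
70

Baby-step giant-step with step n = ⌈√239⌉ = 16.
Baby steps 106^j mod 239 (j:value) for j=0..15: 0:1, 1:106, 2:3, 3:79, 4:9, 5:237, 6:27, 7:233, 8:81, 9:221, 10:4, 11:185, 12:12, 13:77, 14:36, 15:231.
Giant-step multiplier: 106^(-16) ≡ 106^(238-16) = 106^222 ≡ 135 (mod 239).
Giant steps γ_i = 132·135^i mod 239: γ_0=132, γ_1=134, γ_2=165, γ_3=48, γ_4=27 (in table at j=6).
x = i·n + j = 4·16 + 6 = 70.
Check: 106^70 ≡ 132 (mod 239).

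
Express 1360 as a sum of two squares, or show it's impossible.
8² + 36² (a=8, b=36)

Factorization: 1360 = 2^4 × 5 × 17
By Fermat: n is sum of two squares iff every prime p ≡ 3 (mod 4) appears to even power.
All primes ≡ 3 (mod 4) appear to even power.
Search a = 0, 1, 2, … for 1360 - a² a perfect square: first hit at a = 8: 1360 - 64 = 1296 = 36².
1360 = 8² + 36² = 64 + 1296 ✓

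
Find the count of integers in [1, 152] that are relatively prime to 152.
72

152 = 2^3 × 19
φ(n) = n × ∏(1 - 1/p) for each prime p dividing n
φ(152) = 152 × (1 - 1/2) × (1 - 1/19) = 72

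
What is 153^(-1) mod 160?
137

gcd(153, 160) = 1, so the inverse exists.
Extended Euclidean algorithm on (160, 153):
160 = 1 × 153 + 7  ⟹  7 = (1)·160 + (-1)·153
153 = 21 × 7 + 6  ⟹  6 = (-21)·160 + (22)·153
7 = 1 × 6 + 1  ⟹  1 = (22)·160 + (-23)·153
So (-23)·153 ≡ 1 (mod 160), i.e. 153^(-1) ≡ -23 ≡ 137 (mod 160).
Check: 153 × 137 = 20961 ≡ 1 (mod 160)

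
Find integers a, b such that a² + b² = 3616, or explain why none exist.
4² + 60² (a=4, b=60)

Factorization: 3616 = 2^5 × 113
By Fermat: n is sum of two squares iff every prime p ≡ 3 (mod 4) appears to even power.
All primes ≡ 3 (mod 4) appear to even power.
Search a = 0, 1, 2, … for 3616 - a² a perfect square: first hit at a = 4: 3616 - 16 = 3600 = 60².
3616 = 4² + 60² = 16 + 3600 ✓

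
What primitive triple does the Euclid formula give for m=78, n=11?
(5963, 1716, 6205)

Euclid's formula: a = m² - n², b = 2mn, c = m² + n²
m = 78, n = 11
a = 78² - 11² = 6084 - 121 = 5963
b = 2 × 78 × 11 = 1716
c = 78² + 11² = 6084 + 121 = 6205
Verification: 5963² + 1716² = 35557369 + 2944656 = 38502025 = 6205² ✓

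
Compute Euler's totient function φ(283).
282

283 = 283
φ(n) = n × ∏(1 - 1/p) for each prime p dividing n
φ(283) = 283 × (1 - 1/283) = 282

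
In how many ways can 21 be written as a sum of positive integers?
792

p(n) counts ways to write n as a sum of positive integers (order ignored).
Euler's pentagonal recurrence: p(k) = p(k-1) + p(k-2) - p(k-5) - p(k-7) + p(k-12) + p(k-15) - ... (offsets j(3j∓1)/2, signs ++--, p(0)=1, p(<0)=0).
DP table for k = 0..20: p(0)=1, p(1)=1, p(2)=2, p(3)=3, p(4)=5, p(5)=7, p(6)=11, p(7)=15, p(8)=22, p(9)=30, p(10)=42, p(11)=56, p(12)=77, p(13)=101, p(14)=135, p(15)=176, p(16)=231, p(17)=297, p(18)=385, p(19)=490, p(20)=627.
Final step: p(21) = p(20) + p(19) - p(16) - p(14) + p(9) + p(6)
= 627 + 490 - 231 - 135 + 30 + 11
= 792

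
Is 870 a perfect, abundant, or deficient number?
abundant

Proper divisors of 870: sum = 1 + 2 + 3 + 5 + 6 + 10 + 15 + 29 + 30 + 58 + 87 + 145 + 174 + 290 + 435 = 1290
Since 1290 > 870, 870 is abundant.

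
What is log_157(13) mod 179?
174

Baby-step giant-step with step n = ⌈√179⌉ = 14.
Baby steps 157^j mod 179 (j:value) for j=0..13: 0:1, 1:157, 2:126, 3:92, 4:124, 5:136, 6:51, 7:131, 8:161, 9:38, 10:59, 11:134, 12:95, 13:58.
Giant-step multiplier: 157^(-14) ≡ 157^(178-14) = 157^164 ≡ 70 (mod 179).
Giant steps γ_i = 13·70^i mod 179: γ_0=13, γ_1=15, γ_2=155, γ_3=110, γ_4=3, γ_5=31, γ_6=22, γ_7=108, γ_8=42, γ_9=76, γ_10=129, γ_11=80, γ_12=51 (in table at j=6).
x = i·n + j = 12·14 + 6 = 174.
Check: 157^174 ≡ 13 (mod 179).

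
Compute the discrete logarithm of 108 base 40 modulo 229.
150

Baby-step giant-step with step n = ⌈√229⌉ = 16.
Baby steps 40^j mod 229 (j:value) for j=0..15: 0:1, 1:40, 2:226, 3:109, 4:9, 5:131, 6:202, 7:65, 8:81, 9:34, 10:215, 11:127, 12:42, 13:77, 14:103, 15:227.
Giant-step multiplier: 40^(-16) ≡ 40^(228-16) = 40^212 ≡ 83 (mod 229).
Giant steps γ_i = 108·83^i mod 229: γ_0=108, γ_1=33, γ_2=220, γ_3=169, γ_4=58, γ_5=5, γ_6=186, γ_7=95, γ_8=99, γ_9=202 (in table at j=6).
x = i·n + j = 9·16 + 6 = 150.
Check: 40^150 ≡ 108 (mod 229).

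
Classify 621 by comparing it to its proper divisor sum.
deficient

Proper divisors of 621: sum = 1 + 3 + 9 + 23 + 27 + 69 + 207 = 339
Since 339 < 621, 621 is deficient.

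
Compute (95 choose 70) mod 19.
0

Using Lucas' theorem:
Write n=95 and k=70 in base 19:
n in base 19: [5, 0]
k in base 19: [3, 13]
C(95,70) mod 19 = ∏ C(n_i, k_i) mod 19
Digit binomials (mod 19): C(5,3) = 10; C(0,13) = 0 (k_i > n_i)
Product: 10 × 0 = 0 ≡ 0 (mod 19)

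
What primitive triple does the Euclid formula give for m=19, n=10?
(261, 380, 461)

Euclid's formula: a = m² - n², b = 2mn, c = m² + n²
m = 19, n = 10
a = 19² - 10² = 361 - 100 = 261
b = 2 × 19 × 10 = 380
c = 19² + 10² = 361 + 100 = 461
Verification: 261² + 380² = 68121 + 144400 = 212521 = 461² ✓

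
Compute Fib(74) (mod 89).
68

Matrix identity: Q^n = [[F_(n+1), F_n], [F_n, F_(n-1)]] with Q = [[1,1],[1,0]].
n = 74 = 1001010₂. Square-and-multiply, entries mod 89:
Q^1 = [[1,1],[1,0]]
Q^2 = (Q^1)² = [[2,1],[1,1]]
Q^4 = (Q^2)² = [[5,3],[3,2]]
Q^9 = (Q^4)²·Q = [[55,34],[34,21]]
Q^18 = (Q^9)² = [[87,3],[3,84]]
Q^37 = (Q^18)²·Q = [[81,13],[13,68]]
Q^74 = (Q^37)² = [[55,68],[68,76]]
F_74 mod 89 = Q^74[0][1] = 68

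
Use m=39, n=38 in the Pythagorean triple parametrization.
(77, 2964, 2965)

Euclid's formula: a = m² - n², b = 2mn, c = m² + n²
m = 39, n = 38
a = 39² - 38² = 1521 - 1444 = 77
b = 2 × 39 × 38 = 2964
c = 39² + 38² = 1521 + 1444 = 2965
Verification: 77² + 2964² = 5929 + 8785296 = 8791225 = 2965² ✓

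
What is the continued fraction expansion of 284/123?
[2; 3, 4, 4, 2]

Euclidean algorithm steps:
284 = 2 × 123 + 38
123 = 3 × 38 + 9
38 = 4 × 9 + 2
9 = 4 × 2 + 1
2 = 2 × 1 + 0
Continued fraction: [2; 3, 4, 4, 2]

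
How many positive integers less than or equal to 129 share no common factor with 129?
84

129 = 3 × 43
φ(n) = n × ∏(1 - 1/p) for each prime p dividing n
φ(129) = 129 × (1 - 1/3) × (1 - 1/43) = 84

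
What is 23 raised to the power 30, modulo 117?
1

Repeated squaring. Binary of 30 = 11110.
23^1 ≡ 23 (mod 117); 23^2 ≡ 61 (mod 117); 23^4 ≡ 94 (mod 117); 23^8 ≡ 61 (mod 117); 23^16 ≡ 94 (mod 117)
23^30 = 23^2 × 23^4 × 23^8 × 23^16 ≡ 1 (mod 117)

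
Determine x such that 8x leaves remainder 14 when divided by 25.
x ≡ 8 (mod 25)

gcd(8, 25) = 1, which divides 14, so solutions exist.
Find 8^(-1) mod 25 by the extended Euclidean algorithm:
25 = 3 × 8 + 1  ⟹  1 = (1)·25 + (-3)·8
So (-3)·8 ≡ 1 (mod 25), i.e. 8^(-1) ≡ -3 ≡ 22 (mod 25).
x ≡ 22 × 14 = 308 ≡ 8 (mod 25).
Check: 8 × 8 = 64 ≡ 14 (mod 25).
Unique solution: x ≡ 8 (mod 25)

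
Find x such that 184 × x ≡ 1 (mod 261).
61

gcd(184, 261) = 1, so the inverse exists.
Extended Euclidean algorithm on (261, 184):
261 = 1 × 184 + 77  ⟹  77 = (1)·261 + (-1)·184
184 = 2 × 77 + 30  ⟹  30 = (-2)·261 + (3)·184
77 = 2 × 30 + 17  ⟹  17 = (5)·261 + (-7)·184
30 = 1 × 17 + 13  ⟹  13 = (-7)·261 + (10)·184
17 = 1 × 13 + 4  ⟹  4 = (12)·261 + (-17)·184
13 = 3 × 4 + 1  ⟹  1 = (-43)·261 + (61)·184
So (61)·184 ≡ 1 (mod 261), i.e. 184^(-1) ≡ 61 (mod 261).
Check: 184 × 61 = 11224 ≡ 1 (mod 261)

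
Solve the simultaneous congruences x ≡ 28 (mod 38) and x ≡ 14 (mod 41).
1244

Using Chinese Remainder Theorem:
M = 38 × 41 = 1558
M1 = 41, M2 = 38
y1 = 41^(-1) mod 38 = 13
y2 = 38^(-1) mod 41 = 27
x = (28×41×13 + 14×38×27) mod 1558 = 1244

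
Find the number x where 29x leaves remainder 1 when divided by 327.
203

gcd(29, 327) = 1, so the inverse exists.
Extended Euclidean algorithm on (327, 29):
327 = 11 × 29 + 8  ⟹  8 = (1)·327 + (-11)·29
29 = 3 × 8 + 5  ⟹  5 = (-3)·327 + (34)·29
8 = 1 × 5 + 3  ⟹  3 = (4)·327 + (-45)·29
5 = 1 × 3 + 2  ⟹  2 = (-7)·327 + (79)·29
3 = 1 × 2 + 1  ⟹  1 = (11)·327 + (-124)·29
So (-124)·29 ≡ 1 (mod 327), i.e. 29^(-1) ≡ -124 ≡ 203 (mod 327).
Check: 29 × 203 = 5887 ≡ 1 (mod 327)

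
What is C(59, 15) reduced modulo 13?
6

Using Lucas' theorem:
Write n=59 and k=15 in base 13:
n in base 13: [4, 7]
k in base 13: [1, 2]
C(59,15) mod 13 = ∏ C(n_i, k_i) mod 13
Digit binomials (mod 13): C(4,1) = 4; C(7,2) = 21 ≡ 8
Product: 4 × 8 = 32 ≡ 6 (mod 13)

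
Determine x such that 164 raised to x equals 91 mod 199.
98

Baby-step giant-step with step n = ⌈√199⌉ = 15.
Baby steps 164^j mod 199 (j:value) for j=0..14: 0:1, 1:164, 2:31, 3:109, 4:165, 5:195, 6:140, 7:75, 8:161, 9:136, 10:16, 11:37, 12:98, 13:152, 14:53.
Giant-step multiplier: 164^(-15) ≡ 164^(198-15) = 164^183 ≡ 171 (mod 199).
Giant steps γ_i = 91·171^i mod 199: γ_0=91, γ_1=39, γ_2=102, γ_3=129, γ_4=169, γ_5=44, γ_6=161 (in table at j=8).
x = i·n + j = 6·15 + 8 = 98.
Check: 164^98 ≡ 91 (mod 199).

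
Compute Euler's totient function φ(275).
200

275 = 5^2 × 11
φ(n) = n × ∏(1 - 1/p) for each prime p dividing n
φ(275) = 275 × (1 - 1/5) × (1 - 1/11) = 200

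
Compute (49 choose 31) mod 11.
0

Using Lucas' theorem:
Write n=49 and k=31 in base 11:
n in base 11: [4, 5]
k in base 11: [2, 9]
C(49,31) mod 11 = ∏ C(n_i, k_i) mod 11
Digit binomials (mod 11): C(4,2) = 6; C(5,9) = 0 (k_i > n_i)
Product: 6 × 0 = 0 ≡ 0 (mod 11)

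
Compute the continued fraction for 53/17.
[3; 8, 2]

Euclidean algorithm steps:
53 = 3 × 17 + 2
17 = 8 × 2 + 1
2 = 2 × 1 + 0
Continued fraction: [3; 8, 2]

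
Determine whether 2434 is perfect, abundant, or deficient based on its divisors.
deficient

Proper divisors of 2434: sum = 1 + 2 + 1217 = 1220
Since 1220 < 2434, 2434 is deficient.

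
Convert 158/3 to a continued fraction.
[52; 1, 2]

Euclidean algorithm steps:
158 = 52 × 3 + 2
3 = 1 × 2 + 1
2 = 2 × 1 + 0
Continued fraction: [52; 1, 2]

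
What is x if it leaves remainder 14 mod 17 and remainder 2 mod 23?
48

Using Chinese Remainder Theorem:
M = 17 × 23 = 391
M1 = 23, M2 = 17
y1 = 23^(-1) mod 17 = 3
y2 = 17^(-1) mod 23 = 19
x = (14×23×3 + 2×17×19) mod 391 = 48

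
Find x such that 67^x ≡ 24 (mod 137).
125

Baby-step giant-step with step n = ⌈√137⌉ = 12.
Baby steps 67^j mod 137 (j:value) for j=0..11: 0:1, 1:67, 2:105, 3:48, 4:65, 5:108, 6:112, 7:106, 8:115, 9:33, 10:19, 11:40.
Giant-step multiplier: 67^(-12) ≡ 67^(136-12) = 67^124 ≡ 121 (mod 137).
Giant steps γ_i = 24·121^i mod 137: γ_0=24, γ_1=27, γ_2=116, γ_3=62, γ_4=104, γ_5=117, γ_6=46, γ_7=86, γ_8=131, γ_9=96, γ_10=108 (in table at j=5).
x = i·n + j = 10·12 + 5 = 125.
Check: 67^125 ≡ 24 (mod 137).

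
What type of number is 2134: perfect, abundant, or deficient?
deficient

Proper divisors of 2134: sum = 1 + 2 + 11 + 22 + 97 + 194 + 1067 = 1394
Since 1394 < 2134, 2134 is deficient.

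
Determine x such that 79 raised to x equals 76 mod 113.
83

Baby-step giant-step with step n = ⌈√113⌉ = 11.
Baby steps 79^j mod 113 (j:value) for j=0..10: 0:1, 1:79, 2:26, 3:20, 4:111, 5:68, 6:61, 7:73, 8:4, 9:90, 10:104.
Giant-step multiplier: 79^(-11) ≡ 79^(112-11) = 79^101 ≡ 89 (mod 113).
Giant steps γ_i = 76·89^i mod 113: γ_0=76, γ_1=97, γ_2=45, γ_3=50, γ_4=43, γ_5=98, γ_6=21, γ_7=61 (in table at j=6).
x = i·n + j = 7·11 + 6 = 83.
Check: 79^83 ≡ 76 (mod 113).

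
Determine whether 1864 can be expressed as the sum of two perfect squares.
10² + 42² (a=10, b=42)

Factorization: 1864 = 2^3 × 233
By Fermat: n is sum of two squares iff every prime p ≡ 3 (mod 4) appears to even power.
All primes ≡ 3 (mod 4) appear to even power.
Search a = 0, 1, 2, … for 1864 - a² a perfect square: first hit at a = 10: 1864 - 100 = 1764 = 42².
1864 = 10² + 42² = 100 + 1764 ✓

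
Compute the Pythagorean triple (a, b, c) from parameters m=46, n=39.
(595, 3588, 3637)

Euclid's formula: a = m² - n², b = 2mn, c = m² + n²
m = 46, n = 39
a = 46² - 39² = 2116 - 1521 = 595
b = 2 × 46 × 39 = 3588
c = 46² + 39² = 2116 + 1521 = 3637
Verification: 595² + 3588² = 354025 + 12873744 = 13227769 = 3637² ✓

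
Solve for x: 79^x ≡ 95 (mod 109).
77

Baby-step giant-step with step n = ⌈√109⌉ = 11.
Baby steps 79^j mod 109 (j:value) for j=0..10: 0:1, 1:79, 2:28, 3:32, 4:21, 5:24, 6:43, 7:18, 8:5, 9:68, 10:31.
Giant-step multiplier: 79^(-11) ≡ 79^(108-11) = 79^97 ≡ 62 (mod 109).
Giant steps γ_i = 95·62^i mod 109: γ_0=95, γ_1=4, γ_2=30, γ_3=7, γ_4=107, γ_5=94, γ_6=51, γ_7=1 (in table at j=0).
x = i·n + j = 7·11 + 0 = 77.
Check: 79^77 ≡ 95 (mod 109).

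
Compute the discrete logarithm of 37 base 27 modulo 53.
22

Baby-step giant-step with step n = ⌈√53⌉ = 8.
Baby steps 27^j mod 53 (j:value) for j=0..7: 0:1, 1:27, 2:40, 3:20, 4:10, 5:5, 6:29, 7:41.
Giant-step multiplier: 27^(-8) ≡ 27^(52-8) = 27^44 ≡ 44 (mod 53).
Giant steps γ_i = 37·44^i mod 53: γ_0=37, γ_1=38, γ_2=29 (in table at j=6).
x = i·n + j = 2·8 + 6 = 22.
Check: 27^22 ≡ 37 (mod 53).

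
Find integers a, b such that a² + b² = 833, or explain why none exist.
7² + 28² (a=7, b=28)

Factorization: 833 = 7^2 × 17
By Fermat: n is sum of two squares iff every prime p ≡ 3 (mod 4) appears to even power.
All primes ≡ 3 (mod 4) appear to even power.
Search a = 0, 1, 2, … for 833 - a² a perfect square: first hit at a = 7: 833 - 49 = 784 = 28².
833 = 7² + 28² = 49 + 784 ✓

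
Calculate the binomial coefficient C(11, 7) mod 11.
0

Using Lucas' theorem:
Write n=11 and k=7 in base 11:
n in base 11: [1, 0]
k in base 11: [0, 7]
C(11,7) mod 11 = ∏ C(n_i, k_i) mod 11
Digit binomials (mod 11): C(1,0) = 1; C(0,7) = 0 (k_i > n_i)
Product: 1 × 0 = 0 ≡ 0 (mod 11)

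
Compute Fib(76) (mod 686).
95

Matrix identity: Q^n = [[F_(n+1), F_n], [F_n, F_(n-1)]] with Q = [[1,1],[1,0]].
n = 76 = 1001100₂. Square-and-multiply, entries mod 686:
Q^1 = [[1,1],[1,0]]
Q^2 = (Q^1)² = [[2,1],[1,1]]
Q^4 = (Q^2)² = [[5,3],[3,2]]
Q^9 = (Q^4)²·Q = [[55,34],[34,21]]
Q^19 = (Q^9)²·Q = [[591,65],[65,526]]
Q^38 = (Q^19)² = [[216,575],[575,327]]
Q^76 = (Q^38)² = [[667,95],[95,572]]
F_76 mod 686 = Q^76[0][1] = 95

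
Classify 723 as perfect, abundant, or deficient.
deficient

Proper divisors of 723: sum = 1 + 3 + 241 = 245
Since 245 < 723, 723 is deficient.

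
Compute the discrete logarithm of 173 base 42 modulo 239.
39

Baby-step giant-step with step n = ⌈√239⌉ = 16.
Baby steps 42^j mod 239 (j:value) for j=0..15: 0:1, 1:42, 2:91, 3:237, 4:155, 5:57, 6:4, 7:168, 8:125, 9:231, 10:142, 11:228, 12:16, 13:194, 14:22, 15:207.
Giant-step multiplier: 42^(-16) ≡ 42^(238-16) = 42^222 ≡ 162 (mod 239).
Giant steps γ_i = 173·162^i mod 239: γ_0=173, γ_1=63, γ_2=168 (in table at j=7).
x = i·n + j = 2·16 + 7 = 39.
Check: 42^39 ≡ 173 (mod 239).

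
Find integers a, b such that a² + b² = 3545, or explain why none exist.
8² + 59² (a=8, b=59)

Factorization: 3545 = 5 × 709
By Fermat: n is sum of two squares iff every prime p ≡ 3 (mod 4) appears to even power.
All primes ≡ 3 (mod 4) appear to even power.
Search a = 0, 1, 2, … for 3545 - a² a perfect square: first hit at a = 8: 3545 - 64 = 3481 = 59².
3545 = 8² + 59² = 64 + 3481 ✓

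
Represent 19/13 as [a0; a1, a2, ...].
[1; 2, 6]

Euclidean algorithm steps:
19 = 1 × 13 + 6
13 = 2 × 6 + 1
6 = 6 × 1 + 0
Continued fraction: [1; 2, 6]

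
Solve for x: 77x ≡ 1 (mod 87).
26

gcd(77, 87) = 1, so the inverse exists.
Extended Euclidean algorithm on (87, 77):
87 = 1 × 77 + 10  ⟹  10 = (1)·87 + (-1)·77
77 = 7 × 10 + 7  ⟹  7 = (-7)·87 + (8)·77
10 = 1 × 7 + 3  ⟹  3 = (8)·87 + (-9)·77
7 = 2 × 3 + 1  ⟹  1 = (-23)·87 + (26)·77
So (26)·77 ≡ 1 (mod 87), i.e. 77^(-1) ≡ 26 (mod 87).
Check: 77 × 26 = 2002 ≡ 1 (mod 87)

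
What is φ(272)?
128

272 = 2^4 × 17
φ(n) = n × ∏(1 - 1/p) for each prime p dividing n
φ(272) = 272 × (1 - 1/2) × (1 - 1/17) = 128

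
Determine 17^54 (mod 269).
246

Repeated squaring. Binary of 54 = 110110.
17^1 ≡ 17 (mod 269); 17^2 ≡ 20 (mod 269); 17^4 ≡ 131 (mod 269); 17^8 ≡ 214 (mod 269); 17^16 ≡ 66 (mod 269); 17^32 ≡ 52 (mod 269)
17^54 = 17^2 × 17^4 × 17^16 × 17^32 ≡ 246 (mod 269)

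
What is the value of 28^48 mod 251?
117

Repeated squaring. Binary of 48 = 110000.
28^1 ≡ 28 (mod 251); 28^2 ≡ 31 (mod 251); 28^4 ≡ 208 (mod 251); 28^8 ≡ 92 (mod 251); 28^16 ≡ 181 (mod 251); 28^32 ≡ 131 (mod 251)
28^48 = 28^16 × 28^32 ≡ 117 (mod 251)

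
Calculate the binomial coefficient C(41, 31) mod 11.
0

Using Lucas' theorem:
Write n=41 and k=31 in base 11:
n in base 11: [3, 8]
k in base 11: [2, 9]
C(41,31) mod 11 = ∏ C(n_i, k_i) mod 11
Digit binomials (mod 11): C(3,2) = 3; C(8,9) = 0 (k_i > n_i)
Product: 3 × 0 = 0 ≡ 0 (mod 11)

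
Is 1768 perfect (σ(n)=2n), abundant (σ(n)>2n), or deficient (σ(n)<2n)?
abundant

Proper divisors of 1768: sum = 1 + 2 + 4 + 8 + 13 + 17 + 26 + 34 + 52 + 68 + 104 + 136 + 221 + 442 + 884 = 2012
Since 2012 > 1768, 1768 is abundant.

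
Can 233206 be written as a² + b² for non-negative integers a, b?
Not possible

Factorization: 233206 = 2 × 17 × 19^3
By Fermat: n is sum of two squares iff every prime p ≡ 3 (mod 4) appears to even power.
Prime(s) ≡ 3 (mod 4) with odd exponent: [(19, 3)]
Therefore 233206 cannot be expressed as a² + b².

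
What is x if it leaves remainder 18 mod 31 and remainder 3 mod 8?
235

Using Chinese Remainder Theorem:
M = 31 × 8 = 248
M1 = 8, M2 = 31
y1 = 8^(-1) mod 31 = 4
y2 = 31^(-1) mod 8 = 7
x = (18×8×4 + 3×31×7) mod 248 = 235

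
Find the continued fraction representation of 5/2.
[2; 2]

Euclidean algorithm steps:
5 = 2 × 2 + 1
2 = 2 × 1 + 0
Continued fraction: [2; 2]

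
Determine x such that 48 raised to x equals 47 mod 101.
46

Baby-step giant-step with step n = ⌈√101⌉ = 11.
Baby steps 48^j mod 101 (j:value) for j=0..10: 0:1, 1:48, 2:82, 3:98, 4:58, 5:57, 6:9, 7:28, 8:31, 9:74, 10:17.
Giant-step multiplier: 48^(-11) ≡ 48^(100-11) = 48^89 ≡ 38 (mod 101).
Giant steps γ_i = 47·38^i mod 101: γ_0=47, γ_1=69, γ_2=97, γ_3=50, γ_4=82 (in table at j=2).
x = i·n + j = 4·11 + 2 = 46.
Check: 48^46 ≡ 47 (mod 101).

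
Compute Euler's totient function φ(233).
232

233 = 233
φ(n) = n × ∏(1 - 1/p) for each prime p dividing n
φ(233) = 233 × (1 - 1/233) = 232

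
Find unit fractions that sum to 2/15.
1/8 + 1/120

Greedy algorithm:
2/15: ceiling(15/2) = 8, use 1/8
1/120: ceiling(120/1) = 120, use 1/120
Result: 2/15 = 1/8 + 1/120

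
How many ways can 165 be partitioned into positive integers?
172389800255

p(n) counts ways to write n as a sum of positive integers (order ignored).
Euler's pentagonal recurrence: p(k) = p(k-1) + p(k-2) - p(k-5) - p(k-7) + p(k-12) + p(k-15) - ... (offsets j(3j∓1)/2, signs ++--, p(0)=1, p(<0)=0).
DP table for k = 0..164: p(0)=1, p(1)=1, p(2)=2, p(3)=3, p(4)=5, p(5)=7, p(6)=11, p(7)=15, p(8)=22, p(9)=30, p(10)=42, p(11)=56, p(12)=77, p(13)=101, p(14)=135, p(15)=176, p(16)=231, p(17)=297, p(18)=385, p(19)=490, p(20)=627, p(21)=792, p(22)=1002, p(23)=1255, p(24)=1575, p(25)=1958, p(26)=2436, p(27)=3010, p(28)=3718, p(29)=4565, p(30)=5604, p(31)=6842, p(32)=8349, p(33)=10143, p(34)=12310, p(35)=14883, p(36)=17977, p(37)=21637, p(38)=26015, p(39)=31185, p(40)=37338, p(41)=44583, p(42)=53174, p(43)=63261, p(44)=75175, p(45)=89134, p(46)=105558, p(47)=124754, p(48)=147273, p(49)=173525, p(50)=204226, p(51)=239943, p(52)=281589, p(53)=329931, p(54)=386155, p(55)=451276, p(56)=526823, p(57)=614154, p(58)=715220, p(59)=831820, p(60)=966467, p(61)=1121505, p(62)=1300156, p(63)=1505499, p(64)=1741630, p(65)=2012558, p(66)=2323520, p(67)=2679689, p(68)=3087735, p(69)=3554345, p(70)=4087968, p(71)=4697205, p(72)=5392783, p(73)=6185689, p(74)=7089500, p(75)=8118264, p(76)=9289091, p(77)=10619863, p(78)=12132164, p(79)=13848650, p(80)=15796476, p(81)=18004327, p(82)=20506255, p(83)=23338469, p(84)=26543660, p(85)=30167357, p(86)=34262962, p(87)=38887673, p(88)=44108109, p(89)=49995925, p(90)=56634173, p(91)=64112359, p(92)=72533807, p(93)=82010177, p(94)=92669720, p(95)=104651419, p(96)=118114304, p(97)=133230930, p(98)=150198136, p(99)=169229875, p(100)=190569292, p(101)=214481126, p(102)=241265379, p(103)=271248950, p(104)=304801365, p(105)=342325709, p(106)=384276336, p(107)=431149389, p(108)=483502844, p(109)=541946240, p(110)=607163746, p(111)=679903203, p(112)=761002156, p(113)=851376628, p(114)=952050665, p(115)=1064144451, p(116)=1188908248, p(117)=1327710076, p(118)=1482074143, p(119)=1653668665, p(120)=1844349560, p(121)=2056148051, p(122)=2291320912, p(123)=2552338241, p(124)=2841940500, p(125)=3163127352, p(126)=3519222692, p(127)=3913864295, p(128)=4351078600, p(129)=4835271870, p(130)=5371315400, p(131)=5964539504, p(132)=6620830889, p(133)=7346629512, p(134)=8149040695, p(135)=9035836076, p(136)=10015581680, p(137)=11097645016, p(138)=12292341831, p(139)=13610949895, p(140)=15065878135, p(141)=16670689208, p(142)=18440293320, p(143)=20390982757, p(144)=22540654445, p(145)=24908858009, p(146)=27517052599, p(147)=30388671978, p(148)=33549419497, p(149)=37027355200, p(150)=40853235313, p(151)=45060624582, p(152)=49686288421, p(153)=54770336324, p(154)=60356673280, p(155)=66493182097, p(156)=73232243759, p(157)=80630964769, p(158)=88751778802, p(159)=97662728555, p(160)=107438159466, p(161)=118159068427, p(162)=129913904637, p(163)=142798995930, p(164)=156919475295.
Final step: p(165) = p(164) + p(163) - p(160) - p(158) + p(153) + p(150) - p(143) - p(139) + p(130) + p(125) - p(114) - p(108) + p(95) + p(88) - p(73) - p(65) + p(48) + p(39) - p(20) - p(10)
= 156919475295 + 142798995930 - 107438159466 - 88751778802 + 54770336324 + 40853235313 - 20390982757 - 13610949895 + 5371315400 + 3163127352 - 952050665 - 483502844 + 104651419 + 44108109 - 6185689 - 2012558 + 147273 + 31185 - 627 - 42
= 172389800255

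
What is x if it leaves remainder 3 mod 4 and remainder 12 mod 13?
51

Using Chinese Remainder Theorem:
M = 4 × 13 = 52
M1 = 13, M2 = 4
y1 = 13^(-1) mod 4 = 1
y2 = 4^(-1) mod 13 = 10
x = (3×13×1 + 12×4×10) mod 52 = 51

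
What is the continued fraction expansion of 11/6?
[1; 1, 5]

Euclidean algorithm steps:
11 = 1 × 6 + 5
6 = 1 × 5 + 1
5 = 5 × 1 + 0
Continued fraction: [1; 1, 5]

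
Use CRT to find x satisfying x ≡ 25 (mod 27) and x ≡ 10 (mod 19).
295

Using Chinese Remainder Theorem:
M = 27 × 19 = 513
M1 = 19, M2 = 27
y1 = 19^(-1) mod 27 = 10
y2 = 27^(-1) mod 19 = 12
x = (25×19×10 + 10×27×12) mod 513 = 295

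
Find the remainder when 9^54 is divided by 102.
21

Repeated squaring. Binary of 54 = 110110.
9^1 ≡ 9 (mod 102); 9^2 ≡ 81 (mod 102); 9^4 ≡ 33 (mod 102); 9^8 ≡ 69 (mod 102); 9^16 ≡ 69 (mod 102); 9^32 ≡ 69 (mod 102)
9^54 = 9^2 × 9^4 × 9^16 × 9^32 ≡ 21 (mod 102)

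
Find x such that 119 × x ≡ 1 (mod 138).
29

gcd(119, 138) = 1, so the inverse exists.
Extended Euclidean algorithm on (138, 119):
138 = 1 × 119 + 19  ⟹  19 = (1)·138 + (-1)·119
119 = 6 × 19 + 5  ⟹  5 = (-6)·138 + (7)·119
19 = 3 × 5 + 4  ⟹  4 = (19)·138 + (-22)·119
5 = 1 × 4 + 1  ⟹  1 = (-25)·138 + (29)·119
So (29)·119 ≡ 1 (mod 138), i.e. 119^(-1) ≡ 29 (mod 138).
Check: 119 × 29 = 3451 ≡ 1 (mod 138)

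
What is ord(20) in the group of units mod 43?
42

43 is prime, so ord(20) divides φ(43) = 42.
Divisors of 42: 1, 2, 3, 6, 7, 14, 21, 42.
Repeated squaring: 20^1 ≡ 20, 20^2 ≡ 13, 20^4 ≡ 40, 20^8 ≡ 9, 20^16 ≡ 38, 20^32 ≡ 25 (mod 43).
Test 20^d mod 43 for each divisor d in increasing order:
20^1 ≡ 20
20^2 ≡ 13
20^3 = 20^2·20^1 ≡ 2
20^6 = 20^4·20^2 ≡ 4
20^7 = 20^4·20^2·20^1 ≡ 37
20^14 = 20^8·20^4·20^2 ≡ 36
20^21 = 20^16·20^4·20^1 ≡ 42
20^42 = 20^32·20^8·20^2 ≡ 1  ← first divisor giving 1
The order is 42.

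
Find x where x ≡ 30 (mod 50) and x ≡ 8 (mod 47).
1230

Using Chinese Remainder Theorem:
M = 50 × 47 = 2350
M1 = 47, M2 = 50
y1 = 47^(-1) mod 50 = 33
y2 = 50^(-1) mod 47 = 16
x = (30×47×33 + 8×50×16) mod 2350 = 1230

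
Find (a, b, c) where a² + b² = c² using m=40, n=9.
(1519, 720, 1681)

Euclid's formula: a = m² - n², b = 2mn, c = m² + n²
m = 40, n = 9
a = 40² - 9² = 1600 - 81 = 1519
b = 2 × 40 × 9 = 720
c = 40² + 9² = 1600 + 81 = 1681
Verification: 1519² + 720² = 2307361 + 518400 = 2825761 = 1681² ✓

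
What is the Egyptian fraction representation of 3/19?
1/7 + 1/67 + 1/8911

Greedy algorithm:
3/19: ceiling(19/3) = 7, use 1/7
2/133: ceiling(133/2) = 67, use 1/67
1/8911: ceiling(8911/1) = 8911, use 1/8911
Result: 3/19 = 1/7 + 1/67 + 1/8911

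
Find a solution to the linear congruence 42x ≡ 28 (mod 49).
x ≡ 3 (mod 7)

gcd(42, 49) = 7, which divides 28, so solutions exist.
Divide through by 7: 6x ≡ 4 (mod 7).
Find 6^(-1) mod 7 by the extended Euclidean algorithm:
7 = 1 × 6 + 1  ⟹  1 = (1)·7 + (-1)·6
So (-1)·6 ≡ 1 (mod 7), i.e. 6^(-1) ≡ -1 ≡ 6 (mod 7).
x ≡ 6 × 4 = 24 ≡ 3 (mod 7).
Check: 42 × 3 = 126 ≡ 28 (mod 49).
x ≡ 3 (mod 7), giving 7 solutions mod 49.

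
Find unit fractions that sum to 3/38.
1/13 + 1/494

Greedy algorithm:
3/38: ceiling(38/3) = 13, use 1/13
1/494: ceiling(494/1) = 494, use 1/494
Result: 3/38 = 1/13 + 1/494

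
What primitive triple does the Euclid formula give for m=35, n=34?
(69, 2380, 2381)

Euclid's formula: a = m² - n², b = 2mn, c = m² + n²
m = 35, n = 34
a = 35² - 34² = 1225 - 1156 = 69
b = 2 × 35 × 34 = 2380
c = 35² + 34² = 1225 + 1156 = 2381
Verification: 69² + 2380² = 4761 + 5664400 = 5669161 = 2381² ✓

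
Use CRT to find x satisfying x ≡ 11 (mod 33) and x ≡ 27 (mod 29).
143

Using Chinese Remainder Theorem:
M = 33 × 29 = 957
M1 = 29, M2 = 33
y1 = 29^(-1) mod 33 = 8
y2 = 33^(-1) mod 29 = 22
x = (11×29×8 + 27×33×22) mod 957 = 143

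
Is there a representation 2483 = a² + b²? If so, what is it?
Not possible

Factorization: 2483 = 13 × 191
By Fermat: n is sum of two squares iff every prime p ≡ 3 (mod 4) appears to even power.
Prime(s) ≡ 3 (mod 4) with odd exponent: [(191, 1)]
Therefore 2483 cannot be expressed as a² + b².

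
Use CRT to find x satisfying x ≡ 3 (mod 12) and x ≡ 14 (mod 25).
39

Using Chinese Remainder Theorem:
M = 12 × 25 = 300
M1 = 25, M2 = 12
y1 = 25^(-1) mod 12 = 1
y2 = 12^(-1) mod 25 = 23
x = (3×25×1 + 14×12×23) mod 300 = 39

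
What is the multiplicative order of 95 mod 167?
166

167 is prime, so ord(95) divides φ(167) = 166.
Divisors of 166: 1, 2, 83, 166.
Repeated squaring: 95^1 ≡ 95, 95^2 ≡ 7, 95^4 ≡ 49, 95^8 ≡ 63, 95^16 ≡ 128, 95^32 ≡ 18, 95^64 ≡ 157, 95^128 ≡ 100 (mod 167).
Test 95^d mod 167 for each divisor d in increasing order:
95^1 ≡ 95
95^2 ≡ 7
95^83 = 95^64·95^16·95^2·95^1 ≡ 166
95^166 = 95^128·95^32·95^4·95^2 ≡ 1  ← first divisor giving 1
The order is 166.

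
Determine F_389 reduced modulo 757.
243

Matrix identity: Q^n = [[F_(n+1), F_n], [F_n, F_(n-1)]] with Q = [[1,1],[1,0]].
n = 389 = 110000101₂. Square-and-multiply, entries mod 757:
Q^1 = [[1,1],[1,0]]
Q^3 = (Q^1)²·Q = [[3,2],[2,1]]
Q^6 = (Q^3)² = [[13,8],[8,5]]
Q^12 = (Q^6)² = [[233,144],[144,89]]
Q^24 = (Q^12)² = [[82,191],[191,648]]
Q^48 = (Q^24)² = [[56,142],[142,671]]
Q^97 = (Q^48)²·Q = [[115,590],[590,282]]
Q^194 = (Q^97)² = [[236,317],[317,676]]
Q^389 = (Q^194)²·Q = [[173,243],[243,687]]
F_389 mod 757 = Q^389[0][1] = 243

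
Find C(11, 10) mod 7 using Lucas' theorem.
4

Using Lucas' theorem:
Write n=11 and k=10 in base 7:
n in base 7: [1, 4]
k in base 7: [1, 3]
C(11,10) mod 7 = ∏ C(n_i, k_i) mod 7
Digit binomials (mod 7): C(1,1) = 1; C(4,3) = 4
Product: 1 × 4 = 4 ≡ 4 (mod 7)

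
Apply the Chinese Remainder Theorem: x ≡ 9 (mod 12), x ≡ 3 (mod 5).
33

Using Chinese Remainder Theorem:
M = 12 × 5 = 60
M1 = 5, M2 = 12
y1 = 5^(-1) mod 12 = 5
y2 = 12^(-1) mod 5 = 3
x = (9×5×5 + 3×12×3) mod 60 = 33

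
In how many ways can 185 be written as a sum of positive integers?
1071823774337

p(n) counts ways to write n as a sum of positive integers (order ignored).
Euler's pentagonal recurrence: p(k) = p(k-1) + p(k-2) - p(k-5) - p(k-7) + p(k-12) + p(k-15) - ... (offsets j(3j∓1)/2, signs ++--, p(0)=1, p(<0)=0).
DP table for k = 0..184: p(0)=1, p(1)=1, p(2)=2, p(3)=3, p(4)=5, p(5)=7, p(6)=11, p(7)=15, p(8)=22, p(9)=30, p(10)=42, p(11)=56, p(12)=77, p(13)=101, p(14)=135, p(15)=176, p(16)=231, p(17)=297, p(18)=385, p(19)=490, p(20)=627, p(21)=792, p(22)=1002, p(23)=1255, p(24)=1575, p(25)=1958, p(26)=2436, p(27)=3010, p(28)=3718, p(29)=4565, p(30)=5604, p(31)=6842, p(32)=8349, p(33)=10143, p(34)=12310, p(35)=14883, p(36)=17977, p(37)=21637, p(38)=26015, p(39)=31185, p(40)=37338, p(41)=44583, p(42)=53174, p(43)=63261, p(44)=75175, p(45)=89134, p(46)=105558, p(47)=124754, p(48)=147273, p(49)=173525, p(50)=204226, p(51)=239943, p(52)=281589, p(53)=329931, p(54)=386155, p(55)=451276, p(56)=526823, p(57)=614154, p(58)=715220, p(59)=831820, p(60)=966467, p(61)=1121505, p(62)=1300156, p(63)=1505499, p(64)=1741630, p(65)=2012558, p(66)=2323520, p(67)=2679689, p(68)=3087735, p(69)=3554345, p(70)=4087968, p(71)=4697205, p(72)=5392783, p(73)=6185689, p(74)=7089500, p(75)=8118264, p(76)=9289091, p(77)=10619863, p(78)=12132164, p(79)=13848650, p(80)=15796476, p(81)=18004327, p(82)=20506255, p(83)=23338469, p(84)=26543660, p(85)=30167357, p(86)=34262962, p(87)=38887673, p(88)=44108109, p(89)=49995925, p(90)=56634173, p(91)=64112359, p(92)=72533807, p(93)=82010177, p(94)=92669720, p(95)=104651419, p(96)=118114304, p(97)=133230930, p(98)=150198136, p(99)=169229875, p(100)=190569292, p(101)=214481126, p(102)=241265379, p(103)=271248950, p(104)=304801365, p(105)=342325709, p(106)=384276336, p(107)=431149389, p(108)=483502844, p(109)=541946240, p(110)=607163746, p(111)=679903203, p(112)=761002156, p(113)=851376628, p(114)=952050665, p(115)=1064144451, p(116)=1188908248, p(117)=1327710076, p(118)=1482074143, p(119)=1653668665, p(120)=1844349560, p(121)=2056148051, p(122)=2291320912, p(123)=2552338241, p(124)=2841940500, p(125)=3163127352, p(126)=3519222692, p(127)=3913864295, p(128)=4351078600, p(129)=4835271870, p(130)=5371315400, p(131)=5964539504, p(132)=6620830889, p(133)=7346629512, p(134)=8149040695, p(135)=9035836076, p(136)=10015581680, p(137)=11097645016, p(138)=12292341831, p(139)=13610949895, p(140)=15065878135, p(141)=16670689208, p(142)=18440293320, p(143)=20390982757, p(144)=22540654445, p(145)=24908858009, p(146)=27517052599, p(147)=30388671978, p(148)=33549419497, p(149)=37027355200, p(150)=40853235313, p(151)=45060624582, p(152)=49686288421, p(153)=54770336324, p(154)=60356673280, p(155)=66493182097, p(156)=73232243759, p(157)=80630964769, p(158)=88751778802, p(159)=97662728555, p(160)=107438159466, p(161)=118159068427, p(162)=129913904637, p(163)=142798995930, p(164)=156919475295, p(165)=172389800255, p(166)=189334822579, p(167)=207890420102, p(168)=228204732751, p(169)=250438925115, p(170)=274768617130, p(171)=301384802048, p(172)=330495499613, p(173)=362326859895, p(174)=397125074750, p(175)=435157697830, p(176)=476715857290, p(177)=522115831195, p(178)=571701605655, p(179)=625846753120, p(180)=684957390936, p(181)=749474411781, p(182)=819876908323, p(183)=896684817527, p(184)=980462880430.
Final step: p(185) = p(184) + p(183) - p(180) - p(178) + p(173) + p(170) - p(163) - p(159) + p(150) + p(145) - p(134) - p(128) + p(115) + p(108) - p(93) - p(85) + p(68) + p(59) - p(40) - p(30) + p(9)
= 980462880430 + 896684817527 - 684957390936 - 571701605655 + 362326859895 + 274768617130 - 142798995930 - 97662728555 + 40853235313 + 24908858009 - 8149040695 - 4351078600 + 1064144451 + 483502844 - 82010177 - 30167357 + 3087735 + 831820 - 37338 - 5604 + 30
= 1071823774337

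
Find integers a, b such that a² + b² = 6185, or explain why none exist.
16² + 77² (a=16, b=77)

Factorization: 6185 = 5 × 1237
By Fermat: n is sum of two squares iff every prime p ≡ 3 (mod 4) appears to even power.
All primes ≡ 3 (mod 4) appear to even power.
Search a = 0, 1, 2, … for 6185 - a² a perfect square: first hit at a = 16: 6185 - 256 = 5929 = 77².
6185 = 16² + 77² = 256 + 5929 ✓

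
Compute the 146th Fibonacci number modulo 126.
1

Matrix identity: Q^n = [[F_(n+1), F_n], [F_n, F_(n-1)]] with Q = [[1,1],[1,0]].
n = 146 = 10010010₂. Square-and-multiply, entries mod 126:
Q^1 = [[1,1],[1,0]]
Q^2 = (Q^1)² = [[2,1],[1,1]]
Q^4 = (Q^2)² = [[5,3],[3,2]]
Q^9 = (Q^4)²·Q = [[55,34],[34,21]]
Q^18 = (Q^9)² = [[23,64],[64,85]]
Q^36 = (Q^18)² = [[89,108],[108,107]]
Q^73 = (Q^36)²·Q = [[55,55],[55,0]]
Q^146 = (Q^73)² = [[2,1],[1,1]]
F_146 mod 126 = Q^146[0][1] = 1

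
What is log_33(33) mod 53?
1

Baby-step giant-step with step n = ⌈√53⌉ = 8.
Baby steps 33^j mod 53 (j:value) for j=0..7: 0:1, 1:33, 2:29, 3:3, 4:46, 5:34, 6:9, 7:32.
h = 33 is already in the table at j=1, so x = 1.
Check: 33^1 ≡ 33 (mod 53).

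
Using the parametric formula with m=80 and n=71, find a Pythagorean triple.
(1359, 11360, 11441)

Euclid's formula: a = m² - n², b = 2mn, c = m² + n²
m = 80, n = 71
a = 80² - 71² = 6400 - 5041 = 1359
b = 2 × 80 × 71 = 11360
c = 80² + 71² = 6400 + 5041 = 11441
Verification: 1359² + 11360² = 1846881 + 129049600 = 130896481 = 11441² ✓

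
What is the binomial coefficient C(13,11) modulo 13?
0

Using Lucas' theorem:
Write n=13 and k=11 in base 13:
n in base 13: [1, 0]
k in base 13: [0, 11]
C(13,11) mod 13 = ∏ C(n_i, k_i) mod 13
Digit binomials (mod 13): C(1,0) = 1; C(0,11) = 0 (k_i > n_i)
Product: 1 × 0 = 0 ≡ 0 (mod 13)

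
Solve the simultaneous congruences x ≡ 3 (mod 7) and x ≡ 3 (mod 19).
3

Using Chinese Remainder Theorem:
M = 7 × 19 = 133
M1 = 19, M2 = 7
y1 = 19^(-1) mod 7 = 3
y2 = 7^(-1) mod 19 = 11
x = (3×19×3 + 3×7×11) mod 133 = 3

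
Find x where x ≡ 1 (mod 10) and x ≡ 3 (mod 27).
111

Using Chinese Remainder Theorem:
M = 10 × 27 = 270
M1 = 27, M2 = 10
y1 = 27^(-1) mod 10 = 3
y2 = 10^(-1) mod 27 = 19
x = (1×27×3 + 3×10×19) mod 270 = 111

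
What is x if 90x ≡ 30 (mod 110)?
x ≡ 4 (mod 11)

gcd(90, 110) = 10, which divides 30, so solutions exist.
Divide through by 10: 9x ≡ 3 (mod 11).
Find 9^(-1) mod 11 by the extended Euclidean algorithm:
11 = 1 × 9 + 2  ⟹  2 = (1)·11 + (-1)·9
9 = 4 × 2 + 1  ⟹  1 = (-4)·11 + (5)·9
So (5)·9 ≡ 1 (mod 11), i.e. 9^(-1) ≡ 5 (mod 11).
x ≡ 5 × 3 = 15 ≡ 4 (mod 11).
Check: 90 × 4 = 360 ≡ 30 (mod 110).
x ≡ 4 (mod 11), giving 10 solutions mod 110.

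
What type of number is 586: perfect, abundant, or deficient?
deficient

Proper divisors of 586: sum = 1 + 2 + 293 = 296
Since 296 < 586, 586 is deficient.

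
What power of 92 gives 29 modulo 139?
8

Baby-step giant-step with step n = ⌈√139⌉ = 12.
Baby steps 92^j mod 139 (j:value) for j=0..11: 0:1, 1:92, 2:124, 3:10, 4:86, 5:128, 6:100, 7:26, 8:29, 9:27, 10:121, 11:12.
h = 29 is already in the table at j=8, so x = 8.
Check: 92^8 ≡ 29 (mod 139).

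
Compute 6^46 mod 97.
62

Repeated squaring. Binary of 46 = 101110.
6^1 ≡ 6 (mod 97); 6^2 ≡ 36 (mod 97); 6^4 ≡ 35 (mod 97); 6^8 ≡ 61 (mod 97); 6^16 ≡ 35 (mod 97); 6^32 ≡ 61 (mod 97)
6^46 = 6^2 × 6^4 × 6^8 × 6^32 ≡ 62 (mod 97)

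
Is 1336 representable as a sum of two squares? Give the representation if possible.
Not possible

Factorization: 1336 = 2^3 × 167
By Fermat: n is sum of two squares iff every prime p ≡ 3 (mod 4) appears to even power.
Prime(s) ≡ 3 (mod 4) with odd exponent: [(167, 1)]
Therefore 1336 cannot be expressed as a² + b².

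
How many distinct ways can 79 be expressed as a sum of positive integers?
13848650

p(n) counts ways to write n as a sum of positive integers (order ignored).
Euler's pentagonal recurrence: p(k) = p(k-1) + p(k-2) - p(k-5) - p(k-7) + p(k-12) + p(k-15) - ... (offsets j(3j∓1)/2, signs ++--, p(0)=1, p(<0)=0).
DP table for k = 0..78: p(0)=1, p(1)=1, p(2)=2, p(3)=3, p(4)=5, p(5)=7, p(6)=11, p(7)=15, p(8)=22, p(9)=30, p(10)=42, p(11)=56, p(12)=77, p(13)=101, p(14)=135, p(15)=176, p(16)=231, p(17)=297, p(18)=385, p(19)=490, p(20)=627, p(21)=792, p(22)=1002, p(23)=1255, p(24)=1575, p(25)=1958, p(26)=2436, p(27)=3010, p(28)=3718, p(29)=4565, p(30)=5604, p(31)=6842, p(32)=8349, p(33)=10143, p(34)=12310, p(35)=14883, p(36)=17977, p(37)=21637, p(38)=26015, p(39)=31185, p(40)=37338, p(41)=44583, p(42)=53174, p(43)=63261, p(44)=75175, p(45)=89134, p(46)=105558, p(47)=124754, p(48)=147273, p(49)=173525, p(50)=204226, p(51)=239943, p(52)=281589, p(53)=329931, p(54)=386155, p(55)=451276, p(56)=526823, p(57)=614154, p(58)=715220, p(59)=831820, p(60)=966467, p(61)=1121505, p(62)=1300156, p(63)=1505499, p(64)=1741630, p(65)=2012558, p(66)=2323520, p(67)=2679689, p(68)=3087735, p(69)=3554345, p(70)=4087968, p(71)=4697205, p(72)=5392783, p(73)=6185689, p(74)=7089500, p(75)=8118264, p(76)=9289091, p(77)=10619863, p(78)=12132164.
Final step: p(79) = p(78) + p(77) - p(74) - p(72) + p(67) + p(64) - p(57) - p(53) + p(44) + p(39) - p(28) - p(22) + p(9) + p(2)
= 12132164 + 10619863 - 7089500 - 5392783 + 2679689 + 1741630 - 614154 - 329931 + 75175 + 31185 - 3718 - 1002 + 30 + 2
= 13848650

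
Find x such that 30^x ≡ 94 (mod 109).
22

Baby-step giant-step with step n = ⌈√109⌉ = 11.
Baby steps 30^j mod 109 (j:value) for j=0..10: 0:1, 1:30, 2:28, 3:77, 4:21, 5:85, 6:43, 7:91, 8:5, 9:41, 10:31.
Giant-step multiplier: 30^(-11) ≡ 30^(108-11) = 30^97 ≡ 47 (mod 109).
Giant steps γ_i = 94·47^i mod 109: γ_0=94, γ_1=58, γ_2=1 (in table at j=0).
x = i·n + j = 2·11 + 0 = 22.
Check: 30^22 ≡ 94 (mod 109).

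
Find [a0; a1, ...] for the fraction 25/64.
[0; 2, 1, 1, 3, 1, 2]

Euclidean algorithm steps:
25 = 0 × 64 + 25
64 = 2 × 25 + 14
25 = 1 × 14 + 11
14 = 1 × 11 + 3
11 = 3 × 3 + 2
3 = 1 × 2 + 1
2 = 2 × 1 + 0
Continued fraction: [0; 2, 1, 1, 3, 1, 2]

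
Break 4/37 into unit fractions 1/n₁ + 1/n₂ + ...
1/10 + 1/124 + 1/22940

Greedy algorithm:
4/37: ceiling(37/4) = 10, use 1/10
3/370: ceiling(370/3) = 124, use 1/124
1/22940: ceiling(22940/1) = 22940, use 1/22940
Result: 4/37 = 1/10 + 1/124 + 1/22940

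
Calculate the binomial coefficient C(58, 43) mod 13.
8

Using Lucas' theorem:
Write n=58 and k=43 in base 13:
n in base 13: [4, 6]
k in base 13: [3, 4]
C(58,43) mod 13 = ∏ C(n_i, k_i) mod 13
Digit binomials (mod 13): C(4,3) = 4; C(6,4) = 15 ≡ 2
Product: 4 × 2 = 8 ≡ 8 (mod 13)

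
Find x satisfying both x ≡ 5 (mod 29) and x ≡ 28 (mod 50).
1078

Using Chinese Remainder Theorem:
M = 29 × 50 = 1450
M1 = 50, M2 = 29
y1 = 50^(-1) mod 29 = 18
y2 = 29^(-1) mod 50 = 19
x = (5×50×18 + 28×29×19) mod 1450 = 1078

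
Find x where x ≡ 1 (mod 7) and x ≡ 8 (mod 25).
8

Using Chinese Remainder Theorem:
M = 7 × 25 = 175
M1 = 25, M2 = 7
y1 = 25^(-1) mod 7 = 2
y2 = 7^(-1) mod 25 = 18
x = (1×25×2 + 8×7×18) mod 175 = 8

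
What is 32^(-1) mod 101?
60

gcd(32, 101) = 1, so the inverse exists.
Extended Euclidean algorithm on (101, 32):
101 = 3 × 32 + 5  ⟹  5 = (1)·101 + (-3)·32
32 = 6 × 5 + 2  ⟹  2 = (-6)·101 + (19)·32
5 = 2 × 2 + 1  ⟹  1 = (13)·101 + (-41)·32
So (-41)·32 ≡ 1 (mod 101), i.e. 32^(-1) ≡ -41 ≡ 60 (mod 101).
Check: 32 × 60 = 1920 ≡ 1 (mod 101)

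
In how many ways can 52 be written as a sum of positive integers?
281589

p(n) counts ways to write n as a sum of positive integers (order ignored).
Euler's pentagonal recurrence: p(k) = p(k-1) + p(k-2) - p(k-5) - p(k-7) + p(k-12) + p(k-15) - ... (offsets j(3j∓1)/2, signs ++--, p(0)=1, p(<0)=0).
DP table for k = 0..51: p(0)=1, p(1)=1, p(2)=2, p(3)=3, p(4)=5, p(5)=7, p(6)=11, p(7)=15, p(8)=22, p(9)=30, p(10)=42, p(11)=56, p(12)=77, p(13)=101, p(14)=135, p(15)=176, p(16)=231, p(17)=297, p(18)=385, p(19)=490, p(20)=627, p(21)=792, p(22)=1002, p(23)=1255, p(24)=1575, p(25)=1958, p(26)=2436, p(27)=3010, p(28)=3718, p(29)=4565, p(30)=5604, p(31)=6842, p(32)=8349, p(33)=10143, p(34)=12310, p(35)=14883, p(36)=17977, p(37)=21637, p(38)=26015, p(39)=31185, p(40)=37338, p(41)=44583, p(42)=53174, p(43)=63261, p(44)=75175, p(45)=89134, p(46)=105558, p(47)=124754, p(48)=147273, p(49)=173525, p(50)=204226, p(51)=239943.
Final step: p(52) = p(51) + p(50) - p(47) - p(45) + p(40) + p(37) - p(30) - p(26) + p(17) + p(12) - p(1)
= 239943 + 204226 - 124754 - 89134 + 37338 + 21637 - 5604 - 2436 + 297 + 77 - 1
= 281589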